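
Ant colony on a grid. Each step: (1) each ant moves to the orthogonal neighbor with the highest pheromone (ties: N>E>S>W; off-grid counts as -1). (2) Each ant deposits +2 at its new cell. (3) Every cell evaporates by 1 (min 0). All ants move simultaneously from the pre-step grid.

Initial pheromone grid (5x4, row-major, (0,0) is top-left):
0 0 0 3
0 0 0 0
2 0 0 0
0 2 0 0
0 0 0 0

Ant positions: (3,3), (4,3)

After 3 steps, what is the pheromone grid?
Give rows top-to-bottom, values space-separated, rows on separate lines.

After step 1: ants at (2,3),(3,3)
  0 0 0 2
  0 0 0 0
  1 0 0 1
  0 1 0 1
  0 0 0 0
After step 2: ants at (3,3),(2,3)
  0 0 0 1
  0 0 0 0
  0 0 0 2
  0 0 0 2
  0 0 0 0
After step 3: ants at (2,3),(3,3)
  0 0 0 0
  0 0 0 0
  0 0 0 3
  0 0 0 3
  0 0 0 0

0 0 0 0
0 0 0 0
0 0 0 3
0 0 0 3
0 0 0 0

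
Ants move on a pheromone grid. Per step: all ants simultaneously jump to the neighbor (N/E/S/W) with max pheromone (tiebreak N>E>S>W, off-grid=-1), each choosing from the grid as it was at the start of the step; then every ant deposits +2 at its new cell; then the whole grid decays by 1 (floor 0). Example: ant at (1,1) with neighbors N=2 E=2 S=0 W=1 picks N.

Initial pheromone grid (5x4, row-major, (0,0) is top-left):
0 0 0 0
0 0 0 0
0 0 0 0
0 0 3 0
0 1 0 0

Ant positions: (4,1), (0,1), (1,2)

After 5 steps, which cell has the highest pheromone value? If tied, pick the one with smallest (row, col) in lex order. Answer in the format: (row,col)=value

Step 1: ant0:(4,1)->N->(3,1) | ant1:(0,1)->E->(0,2) | ant2:(1,2)->N->(0,2)
  grid max=3 at (0,2)
Step 2: ant0:(3,1)->E->(3,2) | ant1:(0,2)->E->(0,3) | ant2:(0,2)->E->(0,3)
  grid max=3 at (0,3)
Step 3: ant0:(3,2)->N->(2,2) | ant1:(0,3)->W->(0,2) | ant2:(0,3)->W->(0,2)
  grid max=5 at (0,2)
Step 4: ant0:(2,2)->S->(3,2) | ant1:(0,2)->E->(0,3) | ant2:(0,2)->E->(0,3)
  grid max=5 at (0,3)
Step 5: ant0:(3,2)->N->(2,2) | ant1:(0,3)->W->(0,2) | ant2:(0,3)->W->(0,2)
  grid max=7 at (0,2)
Final grid:
  0 0 7 4
  0 0 0 0
  0 0 1 0
  0 0 2 0
  0 0 0 0
Max pheromone 7 at (0,2)

Answer: (0,2)=7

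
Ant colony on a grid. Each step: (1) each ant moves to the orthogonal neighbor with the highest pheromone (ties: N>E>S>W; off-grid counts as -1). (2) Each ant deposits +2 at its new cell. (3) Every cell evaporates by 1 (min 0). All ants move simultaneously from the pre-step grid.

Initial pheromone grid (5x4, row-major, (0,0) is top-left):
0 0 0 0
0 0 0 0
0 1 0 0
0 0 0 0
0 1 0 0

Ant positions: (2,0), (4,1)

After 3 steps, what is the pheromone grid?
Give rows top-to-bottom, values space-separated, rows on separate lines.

After step 1: ants at (2,1),(3,1)
  0 0 0 0
  0 0 0 0
  0 2 0 0
  0 1 0 0
  0 0 0 0
After step 2: ants at (3,1),(2,1)
  0 0 0 0
  0 0 0 0
  0 3 0 0
  0 2 0 0
  0 0 0 0
After step 3: ants at (2,1),(3,1)
  0 0 0 0
  0 0 0 0
  0 4 0 0
  0 3 0 0
  0 0 0 0

0 0 0 0
0 0 0 0
0 4 0 0
0 3 0 0
0 0 0 0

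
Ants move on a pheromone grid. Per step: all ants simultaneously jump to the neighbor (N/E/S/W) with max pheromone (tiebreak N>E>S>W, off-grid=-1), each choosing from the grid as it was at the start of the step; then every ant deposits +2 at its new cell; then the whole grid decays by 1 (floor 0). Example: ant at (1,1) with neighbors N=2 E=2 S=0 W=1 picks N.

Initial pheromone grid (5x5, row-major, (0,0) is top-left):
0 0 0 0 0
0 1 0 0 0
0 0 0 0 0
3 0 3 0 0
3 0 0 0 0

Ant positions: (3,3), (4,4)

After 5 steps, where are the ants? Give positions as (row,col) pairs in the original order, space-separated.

Step 1: ant0:(3,3)->W->(3,2) | ant1:(4,4)->N->(3,4)
  grid max=4 at (3,2)
Step 2: ant0:(3,2)->N->(2,2) | ant1:(3,4)->N->(2,4)
  grid max=3 at (3,2)
Step 3: ant0:(2,2)->S->(3,2) | ant1:(2,4)->N->(1,4)
  grid max=4 at (3,2)
Step 4: ant0:(3,2)->N->(2,2) | ant1:(1,4)->N->(0,4)
  grid max=3 at (3,2)
Step 5: ant0:(2,2)->S->(3,2) | ant1:(0,4)->S->(1,4)
  grid max=4 at (3,2)

(3,2) (1,4)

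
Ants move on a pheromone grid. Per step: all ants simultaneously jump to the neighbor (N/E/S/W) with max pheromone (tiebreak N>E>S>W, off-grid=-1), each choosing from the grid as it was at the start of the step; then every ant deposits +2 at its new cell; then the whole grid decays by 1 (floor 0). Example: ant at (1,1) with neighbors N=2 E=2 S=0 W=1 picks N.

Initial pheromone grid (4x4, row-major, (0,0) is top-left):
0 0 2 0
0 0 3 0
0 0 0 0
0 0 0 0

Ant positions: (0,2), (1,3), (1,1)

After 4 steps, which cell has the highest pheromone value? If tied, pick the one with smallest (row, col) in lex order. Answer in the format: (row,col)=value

Step 1: ant0:(0,2)->S->(1,2) | ant1:(1,3)->W->(1,2) | ant2:(1,1)->E->(1,2)
  grid max=8 at (1,2)
Step 2: ant0:(1,2)->N->(0,2) | ant1:(1,2)->N->(0,2) | ant2:(1,2)->N->(0,2)
  grid max=7 at (1,2)
Step 3: ant0:(0,2)->S->(1,2) | ant1:(0,2)->S->(1,2) | ant2:(0,2)->S->(1,2)
  grid max=12 at (1,2)
Step 4: ant0:(1,2)->N->(0,2) | ant1:(1,2)->N->(0,2) | ant2:(1,2)->N->(0,2)
  grid max=11 at (1,2)
Final grid:
  0 0 10 0
  0 0 11 0
  0 0 0 0
  0 0 0 0
Max pheromone 11 at (1,2)

Answer: (1,2)=11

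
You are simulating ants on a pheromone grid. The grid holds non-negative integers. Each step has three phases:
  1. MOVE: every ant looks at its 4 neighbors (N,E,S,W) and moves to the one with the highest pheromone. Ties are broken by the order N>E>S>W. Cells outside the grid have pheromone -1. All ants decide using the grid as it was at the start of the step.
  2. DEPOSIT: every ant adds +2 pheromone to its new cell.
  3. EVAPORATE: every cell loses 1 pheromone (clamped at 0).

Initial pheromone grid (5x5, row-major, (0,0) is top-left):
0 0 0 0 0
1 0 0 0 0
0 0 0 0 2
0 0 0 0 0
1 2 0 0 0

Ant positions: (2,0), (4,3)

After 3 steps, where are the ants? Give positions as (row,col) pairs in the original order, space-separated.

Step 1: ant0:(2,0)->N->(1,0) | ant1:(4,3)->N->(3,3)
  grid max=2 at (1,0)
Step 2: ant0:(1,0)->N->(0,0) | ant1:(3,3)->N->(2,3)
  grid max=1 at (0,0)
Step 3: ant0:(0,0)->S->(1,0) | ant1:(2,3)->N->(1,3)
  grid max=2 at (1,0)

(1,0) (1,3)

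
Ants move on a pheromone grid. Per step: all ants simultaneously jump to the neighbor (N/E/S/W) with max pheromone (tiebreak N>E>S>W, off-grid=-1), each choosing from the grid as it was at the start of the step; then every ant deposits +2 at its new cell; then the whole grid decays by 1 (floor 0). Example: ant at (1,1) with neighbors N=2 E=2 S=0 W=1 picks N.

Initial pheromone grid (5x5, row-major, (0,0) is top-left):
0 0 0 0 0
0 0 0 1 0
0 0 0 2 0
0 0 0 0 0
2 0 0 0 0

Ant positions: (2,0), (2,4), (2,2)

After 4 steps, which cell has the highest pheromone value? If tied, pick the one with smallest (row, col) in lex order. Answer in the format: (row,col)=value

Answer: (2,3)=6

Derivation:
Step 1: ant0:(2,0)->N->(1,0) | ant1:(2,4)->W->(2,3) | ant2:(2,2)->E->(2,3)
  grid max=5 at (2,3)
Step 2: ant0:(1,0)->N->(0,0) | ant1:(2,3)->N->(1,3) | ant2:(2,3)->N->(1,3)
  grid max=4 at (2,3)
Step 3: ant0:(0,0)->E->(0,1) | ant1:(1,3)->S->(2,3) | ant2:(1,3)->S->(2,3)
  grid max=7 at (2,3)
Step 4: ant0:(0,1)->E->(0,2) | ant1:(2,3)->N->(1,3) | ant2:(2,3)->N->(1,3)
  grid max=6 at (2,3)
Final grid:
  0 0 1 0 0
  0 0 0 5 0
  0 0 0 6 0
  0 0 0 0 0
  0 0 0 0 0
Max pheromone 6 at (2,3)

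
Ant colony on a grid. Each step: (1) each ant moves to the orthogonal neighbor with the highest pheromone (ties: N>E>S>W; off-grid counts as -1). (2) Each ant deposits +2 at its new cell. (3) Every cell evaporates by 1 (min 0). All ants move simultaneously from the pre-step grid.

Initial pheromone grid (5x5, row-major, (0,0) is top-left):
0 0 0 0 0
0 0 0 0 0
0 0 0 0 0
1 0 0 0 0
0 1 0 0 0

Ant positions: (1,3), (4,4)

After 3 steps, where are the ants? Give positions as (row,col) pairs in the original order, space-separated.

Step 1: ant0:(1,3)->N->(0,3) | ant1:(4,4)->N->(3,4)
  grid max=1 at (0,3)
Step 2: ant0:(0,3)->E->(0,4) | ant1:(3,4)->N->(2,4)
  grid max=1 at (0,4)
Step 3: ant0:(0,4)->S->(1,4) | ant1:(2,4)->N->(1,4)
  grid max=3 at (1,4)

(1,4) (1,4)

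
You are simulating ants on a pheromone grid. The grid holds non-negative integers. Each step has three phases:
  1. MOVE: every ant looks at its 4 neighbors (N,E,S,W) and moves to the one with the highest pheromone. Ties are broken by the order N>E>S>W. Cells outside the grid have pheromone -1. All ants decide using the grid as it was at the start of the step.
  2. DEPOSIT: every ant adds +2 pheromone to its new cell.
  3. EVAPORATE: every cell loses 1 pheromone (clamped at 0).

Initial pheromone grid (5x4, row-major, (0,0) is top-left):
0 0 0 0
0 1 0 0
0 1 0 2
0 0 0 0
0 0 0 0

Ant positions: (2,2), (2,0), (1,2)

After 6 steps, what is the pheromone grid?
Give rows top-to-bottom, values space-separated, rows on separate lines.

After step 1: ants at (2,3),(2,1),(1,1)
  0 0 0 0
  0 2 0 0
  0 2 0 3
  0 0 0 0
  0 0 0 0
After step 2: ants at (1,3),(1,1),(2,1)
  0 0 0 0
  0 3 0 1
  0 3 0 2
  0 0 0 0
  0 0 0 0
After step 3: ants at (2,3),(2,1),(1,1)
  0 0 0 0
  0 4 0 0
  0 4 0 3
  0 0 0 0
  0 0 0 0
After step 4: ants at (1,3),(1,1),(2,1)
  0 0 0 0
  0 5 0 1
  0 5 0 2
  0 0 0 0
  0 0 0 0
After step 5: ants at (2,3),(2,1),(1,1)
  0 0 0 0
  0 6 0 0
  0 6 0 3
  0 0 0 0
  0 0 0 0
After step 6: ants at (1,3),(1,1),(2,1)
  0 0 0 0
  0 7 0 1
  0 7 0 2
  0 0 0 0
  0 0 0 0

0 0 0 0
0 7 0 1
0 7 0 2
0 0 0 0
0 0 0 0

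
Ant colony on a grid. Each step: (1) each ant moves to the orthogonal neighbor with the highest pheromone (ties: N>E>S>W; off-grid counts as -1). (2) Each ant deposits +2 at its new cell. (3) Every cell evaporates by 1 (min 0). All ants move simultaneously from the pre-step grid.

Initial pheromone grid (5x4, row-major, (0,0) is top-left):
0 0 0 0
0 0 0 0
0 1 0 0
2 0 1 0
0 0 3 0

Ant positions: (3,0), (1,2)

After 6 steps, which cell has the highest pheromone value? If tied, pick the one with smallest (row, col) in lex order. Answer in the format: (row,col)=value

Step 1: ant0:(3,0)->N->(2,0) | ant1:(1,2)->N->(0,2)
  grid max=2 at (4,2)
Step 2: ant0:(2,0)->S->(3,0) | ant1:(0,2)->E->(0,3)
  grid max=2 at (3,0)
Step 3: ant0:(3,0)->N->(2,0) | ant1:(0,3)->S->(1,3)
  grid max=1 at (1,3)
Step 4: ant0:(2,0)->S->(3,0) | ant1:(1,3)->N->(0,3)
  grid max=2 at (3,0)
Step 5: ant0:(3,0)->N->(2,0) | ant1:(0,3)->S->(1,3)
  grid max=1 at (1,3)
Step 6: ant0:(2,0)->S->(3,0) | ant1:(1,3)->N->(0,3)
  grid max=2 at (3,0)
Final grid:
  0 0 0 1
  0 0 0 0
  0 0 0 0
  2 0 0 0
  0 0 0 0
Max pheromone 2 at (3,0)

Answer: (3,0)=2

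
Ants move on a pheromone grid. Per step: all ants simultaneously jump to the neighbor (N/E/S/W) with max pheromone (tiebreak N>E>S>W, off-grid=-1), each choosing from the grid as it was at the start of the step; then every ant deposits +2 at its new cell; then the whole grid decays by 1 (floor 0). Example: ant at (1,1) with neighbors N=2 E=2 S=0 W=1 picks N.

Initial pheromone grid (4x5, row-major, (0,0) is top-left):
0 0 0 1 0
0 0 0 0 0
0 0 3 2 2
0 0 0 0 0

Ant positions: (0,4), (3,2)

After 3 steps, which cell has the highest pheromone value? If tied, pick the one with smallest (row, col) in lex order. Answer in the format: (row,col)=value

Answer: (2,2)=4

Derivation:
Step 1: ant0:(0,4)->W->(0,3) | ant1:(3,2)->N->(2,2)
  grid max=4 at (2,2)
Step 2: ant0:(0,3)->E->(0,4) | ant1:(2,2)->E->(2,3)
  grid max=3 at (2,2)
Step 3: ant0:(0,4)->W->(0,3) | ant1:(2,3)->W->(2,2)
  grid max=4 at (2,2)
Final grid:
  0 0 0 2 0
  0 0 0 0 0
  0 0 4 1 0
  0 0 0 0 0
Max pheromone 4 at (2,2)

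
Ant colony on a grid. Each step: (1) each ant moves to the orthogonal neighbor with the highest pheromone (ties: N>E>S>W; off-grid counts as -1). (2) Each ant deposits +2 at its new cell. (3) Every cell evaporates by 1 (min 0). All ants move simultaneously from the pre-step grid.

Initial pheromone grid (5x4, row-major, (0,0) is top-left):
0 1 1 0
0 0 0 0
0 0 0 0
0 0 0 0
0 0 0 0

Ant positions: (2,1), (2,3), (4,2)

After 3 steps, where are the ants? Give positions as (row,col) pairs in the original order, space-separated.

Step 1: ant0:(2,1)->N->(1,1) | ant1:(2,3)->N->(1,3) | ant2:(4,2)->N->(3,2)
  grid max=1 at (1,1)
Step 2: ant0:(1,1)->N->(0,1) | ant1:(1,3)->N->(0,3) | ant2:(3,2)->N->(2,2)
  grid max=1 at (0,1)
Step 3: ant0:(0,1)->E->(0,2) | ant1:(0,3)->S->(1,3) | ant2:(2,2)->N->(1,2)
  grid max=1 at (0,2)

(0,2) (1,3) (1,2)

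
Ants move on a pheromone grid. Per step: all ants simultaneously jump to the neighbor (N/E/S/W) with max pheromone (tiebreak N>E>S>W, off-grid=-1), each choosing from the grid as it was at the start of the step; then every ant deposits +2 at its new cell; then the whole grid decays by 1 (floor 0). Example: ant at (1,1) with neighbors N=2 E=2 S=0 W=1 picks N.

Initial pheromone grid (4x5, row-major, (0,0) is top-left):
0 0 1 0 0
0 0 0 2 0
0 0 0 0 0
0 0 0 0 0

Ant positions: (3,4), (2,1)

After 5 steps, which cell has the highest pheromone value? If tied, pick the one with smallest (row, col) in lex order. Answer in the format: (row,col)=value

Answer: (0,4)=3

Derivation:
Step 1: ant0:(3,4)->N->(2,4) | ant1:(2,1)->N->(1,1)
  grid max=1 at (1,1)
Step 2: ant0:(2,4)->N->(1,4) | ant1:(1,1)->N->(0,1)
  grid max=1 at (0,1)
Step 3: ant0:(1,4)->N->(0,4) | ant1:(0,1)->E->(0,2)
  grid max=1 at (0,2)
Step 4: ant0:(0,4)->S->(1,4) | ant1:(0,2)->E->(0,3)
  grid max=1 at (0,3)
Step 5: ant0:(1,4)->N->(0,4) | ant1:(0,3)->E->(0,4)
  grid max=3 at (0,4)
Final grid:
  0 0 0 0 3
  0 0 0 0 0
  0 0 0 0 0
  0 0 0 0 0
Max pheromone 3 at (0,4)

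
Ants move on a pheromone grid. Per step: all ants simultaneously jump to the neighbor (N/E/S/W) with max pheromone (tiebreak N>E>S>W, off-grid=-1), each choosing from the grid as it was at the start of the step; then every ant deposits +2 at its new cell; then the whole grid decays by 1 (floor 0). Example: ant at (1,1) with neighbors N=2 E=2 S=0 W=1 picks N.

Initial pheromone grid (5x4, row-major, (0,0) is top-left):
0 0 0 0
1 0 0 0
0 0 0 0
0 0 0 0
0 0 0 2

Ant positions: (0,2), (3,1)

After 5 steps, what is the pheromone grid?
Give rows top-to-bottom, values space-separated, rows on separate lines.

After step 1: ants at (0,3),(2,1)
  0 0 0 1
  0 0 0 0
  0 1 0 0
  0 0 0 0
  0 0 0 1
After step 2: ants at (1,3),(1,1)
  0 0 0 0
  0 1 0 1
  0 0 0 0
  0 0 0 0
  0 0 0 0
After step 3: ants at (0,3),(0,1)
  0 1 0 1
  0 0 0 0
  0 0 0 0
  0 0 0 0
  0 0 0 0
After step 4: ants at (1,3),(0,2)
  0 0 1 0
  0 0 0 1
  0 0 0 0
  0 0 0 0
  0 0 0 0
After step 5: ants at (0,3),(0,3)
  0 0 0 3
  0 0 0 0
  0 0 0 0
  0 0 0 0
  0 0 0 0

0 0 0 3
0 0 0 0
0 0 0 0
0 0 0 0
0 0 0 0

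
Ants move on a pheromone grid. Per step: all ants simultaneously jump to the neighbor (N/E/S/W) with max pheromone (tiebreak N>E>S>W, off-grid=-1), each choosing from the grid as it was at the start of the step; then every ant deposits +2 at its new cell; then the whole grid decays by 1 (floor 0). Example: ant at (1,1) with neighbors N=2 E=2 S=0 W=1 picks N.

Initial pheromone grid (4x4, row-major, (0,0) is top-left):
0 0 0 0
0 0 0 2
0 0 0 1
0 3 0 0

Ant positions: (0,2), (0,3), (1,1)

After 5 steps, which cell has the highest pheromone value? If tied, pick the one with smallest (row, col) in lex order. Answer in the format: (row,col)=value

Step 1: ant0:(0,2)->E->(0,3) | ant1:(0,3)->S->(1,3) | ant2:(1,1)->N->(0,1)
  grid max=3 at (1,3)
Step 2: ant0:(0,3)->S->(1,3) | ant1:(1,3)->N->(0,3) | ant2:(0,1)->E->(0,2)
  grid max=4 at (1,3)
Step 3: ant0:(1,3)->N->(0,3) | ant1:(0,3)->S->(1,3) | ant2:(0,2)->E->(0,3)
  grid max=5 at (0,3)
Step 4: ant0:(0,3)->S->(1,3) | ant1:(1,3)->N->(0,3) | ant2:(0,3)->S->(1,3)
  grid max=8 at (1,3)
Step 5: ant0:(1,3)->N->(0,3) | ant1:(0,3)->S->(1,3) | ant2:(1,3)->N->(0,3)
  grid max=9 at (0,3)
Final grid:
  0 0 0 9
  0 0 0 9
  0 0 0 0
  0 0 0 0
Max pheromone 9 at (0,3)

Answer: (0,3)=9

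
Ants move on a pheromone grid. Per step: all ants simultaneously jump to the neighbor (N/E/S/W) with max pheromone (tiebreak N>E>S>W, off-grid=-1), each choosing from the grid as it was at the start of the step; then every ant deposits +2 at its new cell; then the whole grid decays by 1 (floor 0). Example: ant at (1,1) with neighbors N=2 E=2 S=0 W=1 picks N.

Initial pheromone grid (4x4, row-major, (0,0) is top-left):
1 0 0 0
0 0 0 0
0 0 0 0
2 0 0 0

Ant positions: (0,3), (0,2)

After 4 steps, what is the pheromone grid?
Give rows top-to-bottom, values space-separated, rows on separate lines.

After step 1: ants at (1,3),(0,3)
  0 0 0 1
  0 0 0 1
  0 0 0 0
  1 0 0 0
After step 2: ants at (0,3),(1,3)
  0 0 0 2
  0 0 0 2
  0 0 0 0
  0 0 0 0
After step 3: ants at (1,3),(0,3)
  0 0 0 3
  0 0 0 3
  0 0 0 0
  0 0 0 0
After step 4: ants at (0,3),(1,3)
  0 0 0 4
  0 0 0 4
  0 0 0 0
  0 0 0 0

0 0 0 4
0 0 0 4
0 0 0 0
0 0 0 0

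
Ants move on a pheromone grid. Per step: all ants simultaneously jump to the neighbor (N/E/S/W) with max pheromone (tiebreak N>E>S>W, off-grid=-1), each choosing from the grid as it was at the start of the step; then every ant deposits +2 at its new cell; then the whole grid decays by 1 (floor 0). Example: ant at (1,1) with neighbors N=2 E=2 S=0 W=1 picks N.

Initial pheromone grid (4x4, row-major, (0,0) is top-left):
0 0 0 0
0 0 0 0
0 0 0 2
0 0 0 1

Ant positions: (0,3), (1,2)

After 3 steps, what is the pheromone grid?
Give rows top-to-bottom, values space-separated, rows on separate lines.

After step 1: ants at (1,3),(0,2)
  0 0 1 0
  0 0 0 1
  0 0 0 1
  0 0 0 0
After step 2: ants at (2,3),(0,3)
  0 0 0 1
  0 0 0 0
  0 0 0 2
  0 0 0 0
After step 3: ants at (1,3),(1,3)
  0 0 0 0
  0 0 0 3
  0 0 0 1
  0 0 0 0

0 0 0 0
0 0 0 3
0 0 0 1
0 0 0 0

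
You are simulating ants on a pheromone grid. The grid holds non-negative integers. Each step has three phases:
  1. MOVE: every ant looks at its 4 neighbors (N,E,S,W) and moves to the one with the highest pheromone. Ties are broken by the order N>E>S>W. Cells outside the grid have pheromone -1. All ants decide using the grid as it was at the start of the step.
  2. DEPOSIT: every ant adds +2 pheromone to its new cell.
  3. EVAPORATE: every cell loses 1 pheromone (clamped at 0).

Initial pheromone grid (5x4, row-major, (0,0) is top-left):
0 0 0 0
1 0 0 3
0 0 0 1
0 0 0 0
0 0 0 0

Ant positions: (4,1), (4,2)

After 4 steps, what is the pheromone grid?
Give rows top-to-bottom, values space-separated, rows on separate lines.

After step 1: ants at (3,1),(3,2)
  0 0 0 0
  0 0 0 2
  0 0 0 0
  0 1 1 0
  0 0 0 0
After step 2: ants at (3,2),(3,1)
  0 0 0 0
  0 0 0 1
  0 0 0 0
  0 2 2 0
  0 0 0 0
After step 3: ants at (3,1),(3,2)
  0 0 0 0
  0 0 0 0
  0 0 0 0
  0 3 3 0
  0 0 0 0
After step 4: ants at (3,2),(3,1)
  0 0 0 0
  0 0 0 0
  0 0 0 0
  0 4 4 0
  0 0 0 0

0 0 0 0
0 0 0 0
0 0 0 0
0 4 4 0
0 0 0 0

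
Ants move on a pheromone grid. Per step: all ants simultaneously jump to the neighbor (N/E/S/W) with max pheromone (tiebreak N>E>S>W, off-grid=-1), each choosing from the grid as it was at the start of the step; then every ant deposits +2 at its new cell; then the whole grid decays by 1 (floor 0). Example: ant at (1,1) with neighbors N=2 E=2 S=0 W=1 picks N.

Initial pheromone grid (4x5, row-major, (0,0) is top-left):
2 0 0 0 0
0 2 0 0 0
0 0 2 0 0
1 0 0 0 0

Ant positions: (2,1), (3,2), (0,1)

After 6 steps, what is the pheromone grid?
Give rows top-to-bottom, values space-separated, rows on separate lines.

After step 1: ants at (1,1),(2,2),(1,1)
  1 0 0 0 0
  0 5 0 0 0
  0 0 3 0 0
  0 0 0 0 0
After step 2: ants at (0,1),(1,2),(0,1)
  0 3 0 0 0
  0 4 1 0 0
  0 0 2 0 0
  0 0 0 0 0
After step 3: ants at (1,1),(1,1),(1,1)
  0 2 0 0 0
  0 9 0 0 0
  0 0 1 0 0
  0 0 0 0 0
After step 4: ants at (0,1),(0,1),(0,1)
  0 7 0 0 0
  0 8 0 0 0
  0 0 0 0 0
  0 0 0 0 0
After step 5: ants at (1,1),(1,1),(1,1)
  0 6 0 0 0
  0 13 0 0 0
  0 0 0 0 0
  0 0 0 0 0
After step 6: ants at (0,1),(0,1),(0,1)
  0 11 0 0 0
  0 12 0 0 0
  0 0 0 0 0
  0 0 0 0 0

0 11 0 0 0
0 12 0 0 0
0 0 0 0 0
0 0 0 0 0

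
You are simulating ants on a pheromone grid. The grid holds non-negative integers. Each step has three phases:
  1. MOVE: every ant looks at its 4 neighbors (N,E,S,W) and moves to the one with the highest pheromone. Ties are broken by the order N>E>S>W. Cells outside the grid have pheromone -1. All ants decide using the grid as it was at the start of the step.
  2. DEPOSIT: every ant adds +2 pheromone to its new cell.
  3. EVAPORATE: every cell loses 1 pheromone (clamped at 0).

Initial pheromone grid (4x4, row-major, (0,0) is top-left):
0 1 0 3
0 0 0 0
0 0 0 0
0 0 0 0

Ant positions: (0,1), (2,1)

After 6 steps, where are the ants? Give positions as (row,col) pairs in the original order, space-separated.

Step 1: ant0:(0,1)->E->(0,2) | ant1:(2,1)->N->(1,1)
  grid max=2 at (0,3)
Step 2: ant0:(0,2)->E->(0,3) | ant1:(1,1)->N->(0,1)
  grid max=3 at (0,3)
Step 3: ant0:(0,3)->S->(1,3) | ant1:(0,1)->E->(0,2)
  grid max=2 at (0,3)
Step 4: ant0:(1,3)->N->(0,3) | ant1:(0,2)->E->(0,3)
  grid max=5 at (0,3)
Step 5: ant0:(0,3)->S->(1,3) | ant1:(0,3)->S->(1,3)
  grid max=4 at (0,3)
Step 6: ant0:(1,3)->N->(0,3) | ant1:(1,3)->N->(0,3)
  grid max=7 at (0,3)

(0,3) (0,3)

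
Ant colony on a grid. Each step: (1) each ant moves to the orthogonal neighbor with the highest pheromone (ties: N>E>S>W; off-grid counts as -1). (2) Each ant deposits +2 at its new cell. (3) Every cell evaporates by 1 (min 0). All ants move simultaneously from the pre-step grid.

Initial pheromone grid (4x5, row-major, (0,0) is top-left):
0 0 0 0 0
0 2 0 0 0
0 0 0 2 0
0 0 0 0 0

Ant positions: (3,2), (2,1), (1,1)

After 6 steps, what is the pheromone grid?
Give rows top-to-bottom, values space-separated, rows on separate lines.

After step 1: ants at (2,2),(1,1),(0,1)
  0 1 0 0 0
  0 3 0 0 0
  0 0 1 1 0
  0 0 0 0 0
After step 2: ants at (2,3),(0,1),(1,1)
  0 2 0 0 0
  0 4 0 0 0
  0 0 0 2 0
  0 0 0 0 0
After step 3: ants at (1,3),(1,1),(0,1)
  0 3 0 0 0
  0 5 0 1 0
  0 0 0 1 0
  0 0 0 0 0
After step 4: ants at (2,3),(0,1),(1,1)
  0 4 0 0 0
  0 6 0 0 0
  0 0 0 2 0
  0 0 0 0 0
After step 5: ants at (1,3),(1,1),(0,1)
  0 5 0 0 0
  0 7 0 1 0
  0 0 0 1 0
  0 0 0 0 0
After step 6: ants at (2,3),(0,1),(1,1)
  0 6 0 0 0
  0 8 0 0 0
  0 0 0 2 0
  0 0 0 0 0

0 6 0 0 0
0 8 0 0 0
0 0 0 2 0
0 0 0 0 0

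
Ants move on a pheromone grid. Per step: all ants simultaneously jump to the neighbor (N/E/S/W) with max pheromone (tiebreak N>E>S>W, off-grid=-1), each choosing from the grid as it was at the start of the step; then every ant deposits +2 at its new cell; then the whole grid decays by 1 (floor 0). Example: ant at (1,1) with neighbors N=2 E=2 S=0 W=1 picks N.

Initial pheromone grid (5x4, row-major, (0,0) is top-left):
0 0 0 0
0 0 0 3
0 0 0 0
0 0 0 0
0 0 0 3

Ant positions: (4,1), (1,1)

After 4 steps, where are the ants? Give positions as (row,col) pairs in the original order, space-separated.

Step 1: ant0:(4,1)->N->(3,1) | ant1:(1,1)->N->(0,1)
  grid max=2 at (1,3)
Step 2: ant0:(3,1)->N->(2,1) | ant1:(0,1)->E->(0,2)
  grid max=1 at (0,2)
Step 3: ant0:(2,1)->N->(1,1) | ant1:(0,2)->E->(0,3)
  grid max=1 at (0,3)
Step 4: ant0:(1,1)->N->(0,1) | ant1:(0,3)->S->(1,3)
  grid max=1 at (0,1)

(0,1) (1,3)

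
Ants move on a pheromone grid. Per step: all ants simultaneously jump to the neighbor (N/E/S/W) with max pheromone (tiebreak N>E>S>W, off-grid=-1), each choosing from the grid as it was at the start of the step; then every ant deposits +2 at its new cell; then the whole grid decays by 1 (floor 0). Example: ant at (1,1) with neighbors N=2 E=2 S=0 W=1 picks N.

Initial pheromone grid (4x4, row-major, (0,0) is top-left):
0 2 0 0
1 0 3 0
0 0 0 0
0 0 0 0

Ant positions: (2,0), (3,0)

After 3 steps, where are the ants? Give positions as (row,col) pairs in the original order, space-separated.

Step 1: ant0:(2,0)->N->(1,0) | ant1:(3,0)->N->(2,0)
  grid max=2 at (1,0)
Step 2: ant0:(1,0)->S->(2,0) | ant1:(2,0)->N->(1,0)
  grid max=3 at (1,0)
Step 3: ant0:(2,0)->N->(1,0) | ant1:(1,0)->S->(2,0)
  grid max=4 at (1,0)

(1,0) (2,0)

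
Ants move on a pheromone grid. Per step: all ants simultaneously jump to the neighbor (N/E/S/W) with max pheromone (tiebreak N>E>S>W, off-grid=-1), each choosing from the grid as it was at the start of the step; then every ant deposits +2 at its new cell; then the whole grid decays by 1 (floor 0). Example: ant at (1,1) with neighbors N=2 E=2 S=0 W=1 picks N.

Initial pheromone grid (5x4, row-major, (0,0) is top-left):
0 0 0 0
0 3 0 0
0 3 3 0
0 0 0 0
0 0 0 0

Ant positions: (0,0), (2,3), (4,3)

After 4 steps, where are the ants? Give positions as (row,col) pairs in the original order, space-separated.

Step 1: ant0:(0,0)->E->(0,1) | ant1:(2,3)->W->(2,2) | ant2:(4,3)->N->(3,3)
  grid max=4 at (2,2)
Step 2: ant0:(0,1)->S->(1,1) | ant1:(2,2)->W->(2,1) | ant2:(3,3)->N->(2,3)
  grid max=3 at (1,1)
Step 3: ant0:(1,1)->S->(2,1) | ant1:(2,1)->N->(1,1) | ant2:(2,3)->W->(2,2)
  grid max=4 at (1,1)
Step 4: ant0:(2,1)->N->(1,1) | ant1:(1,1)->S->(2,1) | ant2:(2,2)->W->(2,1)
  grid max=7 at (2,1)

(1,1) (2,1) (2,1)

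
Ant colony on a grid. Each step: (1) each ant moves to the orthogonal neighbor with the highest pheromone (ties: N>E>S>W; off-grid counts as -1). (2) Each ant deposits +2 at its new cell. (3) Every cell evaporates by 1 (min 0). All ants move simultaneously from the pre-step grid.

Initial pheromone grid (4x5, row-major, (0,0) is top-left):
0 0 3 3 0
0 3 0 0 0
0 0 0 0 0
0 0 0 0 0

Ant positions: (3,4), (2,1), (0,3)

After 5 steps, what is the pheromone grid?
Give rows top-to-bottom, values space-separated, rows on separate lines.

After step 1: ants at (2,4),(1,1),(0,2)
  0 0 4 2 0
  0 4 0 0 0
  0 0 0 0 1
  0 0 0 0 0
After step 2: ants at (1,4),(0,1),(0,3)
  0 1 3 3 0
  0 3 0 0 1
  0 0 0 0 0
  0 0 0 0 0
After step 3: ants at (0,4),(0,2),(0,2)
  0 0 6 2 1
  0 2 0 0 0
  0 0 0 0 0
  0 0 0 0 0
After step 4: ants at (0,3),(0,3),(0,3)
  0 0 5 7 0
  0 1 0 0 0
  0 0 0 0 0
  0 0 0 0 0
After step 5: ants at (0,2),(0,2),(0,2)
  0 0 10 6 0
  0 0 0 0 0
  0 0 0 0 0
  0 0 0 0 0

0 0 10 6 0
0 0 0 0 0
0 0 0 0 0
0 0 0 0 0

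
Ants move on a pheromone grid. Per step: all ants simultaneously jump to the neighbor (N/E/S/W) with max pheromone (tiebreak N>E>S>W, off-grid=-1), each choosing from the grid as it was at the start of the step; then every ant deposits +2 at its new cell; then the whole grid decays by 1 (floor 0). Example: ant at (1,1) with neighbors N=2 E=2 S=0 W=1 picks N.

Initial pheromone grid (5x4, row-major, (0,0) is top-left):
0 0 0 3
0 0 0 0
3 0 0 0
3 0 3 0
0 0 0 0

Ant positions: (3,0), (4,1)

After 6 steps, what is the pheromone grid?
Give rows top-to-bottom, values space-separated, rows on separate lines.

After step 1: ants at (2,0),(3,1)
  0 0 0 2
  0 0 0 0
  4 0 0 0
  2 1 2 0
  0 0 0 0
After step 2: ants at (3,0),(3,2)
  0 0 0 1
  0 0 0 0
  3 0 0 0
  3 0 3 0
  0 0 0 0
After step 3: ants at (2,0),(2,2)
  0 0 0 0
  0 0 0 0
  4 0 1 0
  2 0 2 0
  0 0 0 0
After step 4: ants at (3,0),(3,2)
  0 0 0 0
  0 0 0 0
  3 0 0 0
  3 0 3 0
  0 0 0 0
After step 5: ants at (2,0),(2,2)
  0 0 0 0
  0 0 0 0
  4 0 1 0
  2 0 2 0
  0 0 0 0
After step 6: ants at (3,0),(3,2)
  0 0 0 0
  0 0 0 0
  3 0 0 0
  3 0 3 0
  0 0 0 0

0 0 0 0
0 0 0 0
3 0 0 0
3 0 3 0
0 0 0 0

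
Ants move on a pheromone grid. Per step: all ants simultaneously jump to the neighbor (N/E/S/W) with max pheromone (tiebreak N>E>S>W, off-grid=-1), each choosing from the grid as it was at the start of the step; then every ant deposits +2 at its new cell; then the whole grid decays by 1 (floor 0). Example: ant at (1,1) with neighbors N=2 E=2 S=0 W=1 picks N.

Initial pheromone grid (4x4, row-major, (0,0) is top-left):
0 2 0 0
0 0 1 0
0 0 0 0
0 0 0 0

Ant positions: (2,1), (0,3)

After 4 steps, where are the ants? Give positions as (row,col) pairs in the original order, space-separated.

Step 1: ant0:(2,1)->N->(1,1) | ant1:(0,3)->S->(1,3)
  grid max=1 at (0,1)
Step 2: ant0:(1,1)->N->(0,1) | ant1:(1,3)->N->(0,3)
  grid max=2 at (0,1)
Step 3: ant0:(0,1)->E->(0,2) | ant1:(0,3)->S->(1,3)
  grid max=1 at (0,1)
Step 4: ant0:(0,2)->W->(0,1) | ant1:(1,3)->N->(0,3)
  grid max=2 at (0,1)

(0,1) (0,3)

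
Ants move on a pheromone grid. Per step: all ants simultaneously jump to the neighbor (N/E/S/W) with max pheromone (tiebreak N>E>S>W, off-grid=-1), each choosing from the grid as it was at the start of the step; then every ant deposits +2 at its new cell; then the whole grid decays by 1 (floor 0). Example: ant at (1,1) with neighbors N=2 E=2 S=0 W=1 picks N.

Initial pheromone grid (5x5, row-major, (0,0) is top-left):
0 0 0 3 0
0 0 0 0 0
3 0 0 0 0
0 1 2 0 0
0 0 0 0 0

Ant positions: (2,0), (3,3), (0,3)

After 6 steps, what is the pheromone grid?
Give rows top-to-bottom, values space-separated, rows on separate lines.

After step 1: ants at (1,0),(3,2),(0,4)
  0 0 0 2 1
  1 0 0 0 0
  2 0 0 0 0
  0 0 3 0 0
  0 0 0 0 0
After step 2: ants at (2,0),(2,2),(0,3)
  0 0 0 3 0
  0 0 0 0 0
  3 0 1 0 0
  0 0 2 0 0
  0 0 0 0 0
After step 3: ants at (1,0),(3,2),(0,4)
  0 0 0 2 1
  1 0 0 0 0
  2 0 0 0 0
  0 0 3 0 0
  0 0 0 0 0
After step 4: ants at (2,0),(2,2),(0,3)
  0 0 0 3 0
  0 0 0 0 0
  3 0 1 0 0
  0 0 2 0 0
  0 0 0 0 0
After step 5: ants at (1,0),(3,2),(0,4)
  0 0 0 2 1
  1 0 0 0 0
  2 0 0 0 0
  0 0 3 0 0
  0 0 0 0 0
After step 6: ants at (2,0),(2,2),(0,3)
  0 0 0 3 0
  0 0 0 0 0
  3 0 1 0 0
  0 0 2 0 0
  0 0 0 0 0

0 0 0 3 0
0 0 0 0 0
3 0 1 0 0
0 0 2 0 0
0 0 0 0 0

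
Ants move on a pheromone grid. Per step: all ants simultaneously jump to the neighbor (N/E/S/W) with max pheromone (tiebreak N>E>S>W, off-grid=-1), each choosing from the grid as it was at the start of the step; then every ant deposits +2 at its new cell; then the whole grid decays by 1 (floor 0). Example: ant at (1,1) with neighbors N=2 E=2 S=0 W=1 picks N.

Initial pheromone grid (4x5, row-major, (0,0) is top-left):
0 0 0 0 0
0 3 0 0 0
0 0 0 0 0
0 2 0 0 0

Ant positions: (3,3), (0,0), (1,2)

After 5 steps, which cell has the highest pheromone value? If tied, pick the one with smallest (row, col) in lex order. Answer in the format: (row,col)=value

Step 1: ant0:(3,3)->N->(2,3) | ant1:(0,0)->E->(0,1) | ant2:(1,2)->W->(1,1)
  grid max=4 at (1,1)
Step 2: ant0:(2,3)->N->(1,3) | ant1:(0,1)->S->(1,1) | ant2:(1,1)->N->(0,1)
  grid max=5 at (1,1)
Step 3: ant0:(1,3)->N->(0,3) | ant1:(1,1)->N->(0,1) | ant2:(0,1)->S->(1,1)
  grid max=6 at (1,1)
Step 4: ant0:(0,3)->E->(0,4) | ant1:(0,1)->S->(1,1) | ant2:(1,1)->N->(0,1)
  grid max=7 at (1,1)
Step 5: ant0:(0,4)->S->(1,4) | ant1:(1,1)->N->(0,1) | ant2:(0,1)->S->(1,1)
  grid max=8 at (1,1)
Final grid:
  0 5 0 0 0
  0 8 0 0 1
  0 0 0 0 0
  0 0 0 0 0
Max pheromone 8 at (1,1)

Answer: (1,1)=8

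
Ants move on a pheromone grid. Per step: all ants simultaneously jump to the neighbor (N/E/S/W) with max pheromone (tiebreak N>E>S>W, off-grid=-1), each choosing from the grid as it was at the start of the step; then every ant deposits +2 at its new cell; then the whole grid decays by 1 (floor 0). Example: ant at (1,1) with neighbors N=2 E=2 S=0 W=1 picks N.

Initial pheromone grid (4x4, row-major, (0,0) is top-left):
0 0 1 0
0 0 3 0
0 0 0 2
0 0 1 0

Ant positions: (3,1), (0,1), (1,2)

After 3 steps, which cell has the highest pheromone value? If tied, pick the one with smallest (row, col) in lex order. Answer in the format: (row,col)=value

Answer: (0,2)=6

Derivation:
Step 1: ant0:(3,1)->E->(3,2) | ant1:(0,1)->E->(0,2) | ant2:(1,2)->N->(0,2)
  grid max=4 at (0,2)
Step 2: ant0:(3,2)->N->(2,2) | ant1:(0,2)->S->(1,2) | ant2:(0,2)->S->(1,2)
  grid max=5 at (1,2)
Step 3: ant0:(2,2)->N->(1,2) | ant1:(1,2)->N->(0,2) | ant2:(1,2)->N->(0,2)
  grid max=6 at (0,2)
Final grid:
  0 0 6 0
  0 0 6 0
  0 0 0 0
  0 0 0 0
Max pheromone 6 at (0,2)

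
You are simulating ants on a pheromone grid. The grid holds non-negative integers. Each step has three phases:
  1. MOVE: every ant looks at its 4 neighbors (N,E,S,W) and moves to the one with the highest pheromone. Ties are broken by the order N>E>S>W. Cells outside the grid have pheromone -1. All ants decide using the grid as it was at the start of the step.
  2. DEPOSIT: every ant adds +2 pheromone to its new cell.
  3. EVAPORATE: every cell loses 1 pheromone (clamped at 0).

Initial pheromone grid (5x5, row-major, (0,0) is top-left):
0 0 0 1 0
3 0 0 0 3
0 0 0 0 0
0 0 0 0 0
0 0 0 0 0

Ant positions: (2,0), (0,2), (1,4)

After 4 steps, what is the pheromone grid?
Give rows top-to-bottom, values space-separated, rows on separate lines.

After step 1: ants at (1,0),(0,3),(0,4)
  0 0 0 2 1
  4 0 0 0 2
  0 0 0 0 0
  0 0 0 0 0
  0 0 0 0 0
After step 2: ants at (0,0),(0,4),(1,4)
  1 0 0 1 2
  3 0 0 0 3
  0 0 0 0 0
  0 0 0 0 0
  0 0 0 0 0
After step 3: ants at (1,0),(1,4),(0,4)
  0 0 0 0 3
  4 0 0 0 4
  0 0 0 0 0
  0 0 0 0 0
  0 0 0 0 0
After step 4: ants at (0,0),(0,4),(1,4)
  1 0 0 0 4
  3 0 0 0 5
  0 0 0 0 0
  0 0 0 0 0
  0 0 0 0 0

1 0 0 0 4
3 0 0 0 5
0 0 0 0 0
0 0 0 0 0
0 0 0 0 0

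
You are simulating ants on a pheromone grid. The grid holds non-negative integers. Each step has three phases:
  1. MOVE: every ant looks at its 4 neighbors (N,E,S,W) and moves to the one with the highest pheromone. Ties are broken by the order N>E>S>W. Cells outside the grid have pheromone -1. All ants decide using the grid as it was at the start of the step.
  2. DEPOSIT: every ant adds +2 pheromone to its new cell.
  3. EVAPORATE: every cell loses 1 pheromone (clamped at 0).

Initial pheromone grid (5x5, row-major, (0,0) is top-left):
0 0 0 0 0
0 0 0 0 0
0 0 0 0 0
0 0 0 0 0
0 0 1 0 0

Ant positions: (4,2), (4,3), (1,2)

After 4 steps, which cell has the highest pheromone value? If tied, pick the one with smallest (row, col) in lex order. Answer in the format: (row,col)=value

Step 1: ant0:(4,2)->N->(3,2) | ant1:(4,3)->W->(4,2) | ant2:(1,2)->N->(0,2)
  grid max=2 at (4,2)
Step 2: ant0:(3,2)->S->(4,2) | ant1:(4,2)->N->(3,2) | ant2:(0,2)->E->(0,3)
  grid max=3 at (4,2)
Step 3: ant0:(4,2)->N->(3,2) | ant1:(3,2)->S->(4,2) | ant2:(0,3)->E->(0,4)
  grid max=4 at (4,2)
Step 4: ant0:(3,2)->S->(4,2) | ant1:(4,2)->N->(3,2) | ant2:(0,4)->S->(1,4)
  grid max=5 at (4,2)
Final grid:
  0 0 0 0 0
  0 0 0 0 1
  0 0 0 0 0
  0 0 4 0 0
  0 0 5 0 0
Max pheromone 5 at (4,2)

Answer: (4,2)=5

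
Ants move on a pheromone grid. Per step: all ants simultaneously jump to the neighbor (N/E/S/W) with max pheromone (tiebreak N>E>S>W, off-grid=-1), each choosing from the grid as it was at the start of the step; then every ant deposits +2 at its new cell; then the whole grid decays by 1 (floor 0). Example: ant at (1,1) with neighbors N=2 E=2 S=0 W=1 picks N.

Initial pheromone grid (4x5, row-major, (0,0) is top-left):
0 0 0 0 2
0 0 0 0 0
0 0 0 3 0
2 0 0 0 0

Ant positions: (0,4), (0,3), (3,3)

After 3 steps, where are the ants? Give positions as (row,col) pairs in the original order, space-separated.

Step 1: ant0:(0,4)->S->(1,4) | ant1:(0,3)->E->(0,4) | ant2:(3,3)->N->(2,3)
  grid max=4 at (2,3)
Step 2: ant0:(1,4)->N->(0,4) | ant1:(0,4)->S->(1,4) | ant2:(2,3)->N->(1,3)
  grid max=4 at (0,4)
Step 3: ant0:(0,4)->S->(1,4) | ant1:(1,4)->N->(0,4) | ant2:(1,3)->S->(2,3)
  grid max=5 at (0,4)

(1,4) (0,4) (2,3)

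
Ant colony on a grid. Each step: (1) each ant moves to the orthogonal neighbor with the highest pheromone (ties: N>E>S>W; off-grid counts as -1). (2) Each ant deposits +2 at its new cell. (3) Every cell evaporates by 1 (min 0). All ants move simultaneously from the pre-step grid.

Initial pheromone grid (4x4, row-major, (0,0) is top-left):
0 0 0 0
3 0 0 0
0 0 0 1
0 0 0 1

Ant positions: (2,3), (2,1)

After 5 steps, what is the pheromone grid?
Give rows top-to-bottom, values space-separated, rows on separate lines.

After step 1: ants at (3,3),(1,1)
  0 0 0 0
  2 1 0 0
  0 0 0 0
  0 0 0 2
After step 2: ants at (2,3),(1,0)
  0 0 0 0
  3 0 0 0
  0 0 0 1
  0 0 0 1
After step 3: ants at (3,3),(0,0)
  1 0 0 0
  2 0 0 0
  0 0 0 0
  0 0 0 2
After step 4: ants at (2,3),(1,0)
  0 0 0 0
  3 0 0 0
  0 0 0 1
  0 0 0 1
After step 5: ants at (3,3),(0,0)
  1 0 0 0
  2 0 0 0
  0 0 0 0
  0 0 0 2

1 0 0 0
2 0 0 0
0 0 0 0
0 0 0 2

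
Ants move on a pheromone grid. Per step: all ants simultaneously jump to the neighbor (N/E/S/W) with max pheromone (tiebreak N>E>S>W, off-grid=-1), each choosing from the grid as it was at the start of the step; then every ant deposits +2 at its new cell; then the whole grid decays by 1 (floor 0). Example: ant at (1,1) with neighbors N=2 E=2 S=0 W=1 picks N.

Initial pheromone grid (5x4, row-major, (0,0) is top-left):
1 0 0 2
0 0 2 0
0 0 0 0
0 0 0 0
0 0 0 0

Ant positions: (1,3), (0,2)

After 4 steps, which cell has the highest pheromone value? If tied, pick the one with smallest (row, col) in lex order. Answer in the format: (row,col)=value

Step 1: ant0:(1,3)->N->(0,3) | ant1:(0,2)->E->(0,3)
  grid max=5 at (0,3)
Step 2: ant0:(0,3)->S->(1,3) | ant1:(0,3)->S->(1,3)
  grid max=4 at (0,3)
Step 3: ant0:(1,3)->N->(0,3) | ant1:(1,3)->N->(0,3)
  grid max=7 at (0,3)
Step 4: ant0:(0,3)->S->(1,3) | ant1:(0,3)->S->(1,3)
  grid max=6 at (0,3)
Final grid:
  0 0 0 6
  0 0 0 5
  0 0 0 0
  0 0 0 0
  0 0 0 0
Max pheromone 6 at (0,3)

Answer: (0,3)=6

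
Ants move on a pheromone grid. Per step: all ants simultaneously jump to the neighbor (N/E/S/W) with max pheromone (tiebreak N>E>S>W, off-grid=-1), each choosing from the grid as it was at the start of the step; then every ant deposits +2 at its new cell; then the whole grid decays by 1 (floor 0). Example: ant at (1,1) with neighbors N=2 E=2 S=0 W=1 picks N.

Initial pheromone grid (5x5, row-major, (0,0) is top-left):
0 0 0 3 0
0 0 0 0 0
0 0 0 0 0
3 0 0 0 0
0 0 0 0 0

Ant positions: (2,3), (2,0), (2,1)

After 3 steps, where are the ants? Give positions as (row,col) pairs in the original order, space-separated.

Step 1: ant0:(2,3)->N->(1,3) | ant1:(2,0)->S->(3,0) | ant2:(2,1)->N->(1,1)
  grid max=4 at (3,0)
Step 2: ant0:(1,3)->N->(0,3) | ant1:(3,0)->N->(2,0) | ant2:(1,1)->N->(0,1)
  grid max=3 at (0,3)
Step 3: ant0:(0,3)->E->(0,4) | ant1:(2,0)->S->(3,0) | ant2:(0,1)->E->(0,2)
  grid max=4 at (3,0)

(0,4) (3,0) (0,2)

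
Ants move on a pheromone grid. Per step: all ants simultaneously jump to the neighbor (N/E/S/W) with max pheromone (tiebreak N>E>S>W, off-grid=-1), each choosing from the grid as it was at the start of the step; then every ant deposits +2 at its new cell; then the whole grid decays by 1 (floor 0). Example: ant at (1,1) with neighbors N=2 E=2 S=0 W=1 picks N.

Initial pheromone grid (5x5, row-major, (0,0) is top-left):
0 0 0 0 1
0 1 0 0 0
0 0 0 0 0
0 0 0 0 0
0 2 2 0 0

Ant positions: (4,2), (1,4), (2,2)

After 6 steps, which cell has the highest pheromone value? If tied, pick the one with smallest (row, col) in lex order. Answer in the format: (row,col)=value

Step 1: ant0:(4,2)->W->(4,1) | ant1:(1,4)->N->(0,4) | ant2:(2,2)->N->(1,2)
  grid max=3 at (4,1)
Step 2: ant0:(4,1)->E->(4,2) | ant1:(0,4)->S->(1,4) | ant2:(1,2)->N->(0,2)
  grid max=2 at (4,1)
Step 3: ant0:(4,2)->W->(4,1) | ant1:(1,4)->N->(0,4) | ant2:(0,2)->E->(0,3)
  grid max=3 at (4,1)
Step 4: ant0:(4,1)->E->(4,2) | ant1:(0,4)->W->(0,3) | ant2:(0,3)->E->(0,4)
  grid max=3 at (0,4)
Step 5: ant0:(4,2)->W->(4,1) | ant1:(0,3)->E->(0,4) | ant2:(0,4)->W->(0,3)
  grid max=4 at (0,4)
Step 6: ant0:(4,1)->E->(4,2) | ant1:(0,4)->W->(0,3) | ant2:(0,3)->E->(0,4)
  grid max=5 at (0,4)
Final grid:
  0 0 0 4 5
  0 0 0 0 0
  0 0 0 0 0
  0 0 0 0 0
  0 2 2 0 0
Max pheromone 5 at (0,4)

Answer: (0,4)=5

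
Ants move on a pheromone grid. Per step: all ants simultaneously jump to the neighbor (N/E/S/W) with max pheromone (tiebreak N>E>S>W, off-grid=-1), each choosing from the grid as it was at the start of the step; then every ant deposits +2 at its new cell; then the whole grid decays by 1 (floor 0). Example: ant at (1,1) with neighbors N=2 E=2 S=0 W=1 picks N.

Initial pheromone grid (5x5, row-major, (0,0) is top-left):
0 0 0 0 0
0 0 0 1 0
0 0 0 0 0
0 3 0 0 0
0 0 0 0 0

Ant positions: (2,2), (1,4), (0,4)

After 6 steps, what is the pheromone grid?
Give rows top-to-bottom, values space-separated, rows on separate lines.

After step 1: ants at (1,2),(1,3),(1,4)
  0 0 0 0 0
  0 0 1 2 1
  0 0 0 0 0
  0 2 0 0 0
  0 0 0 0 0
After step 2: ants at (1,3),(1,4),(1,3)
  0 0 0 0 0
  0 0 0 5 2
  0 0 0 0 0
  0 1 0 0 0
  0 0 0 0 0
After step 3: ants at (1,4),(1,3),(1,4)
  0 0 0 0 0
  0 0 0 6 5
  0 0 0 0 0
  0 0 0 0 0
  0 0 0 0 0
After step 4: ants at (1,3),(1,4),(1,3)
  0 0 0 0 0
  0 0 0 9 6
  0 0 0 0 0
  0 0 0 0 0
  0 0 0 0 0
After step 5: ants at (1,4),(1,3),(1,4)
  0 0 0 0 0
  0 0 0 10 9
  0 0 0 0 0
  0 0 0 0 0
  0 0 0 0 0
After step 6: ants at (1,3),(1,4),(1,3)
  0 0 0 0 0
  0 0 0 13 10
  0 0 0 0 0
  0 0 0 0 0
  0 0 0 0 0

0 0 0 0 0
0 0 0 13 10
0 0 0 0 0
0 0 0 0 0
0 0 0 0 0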